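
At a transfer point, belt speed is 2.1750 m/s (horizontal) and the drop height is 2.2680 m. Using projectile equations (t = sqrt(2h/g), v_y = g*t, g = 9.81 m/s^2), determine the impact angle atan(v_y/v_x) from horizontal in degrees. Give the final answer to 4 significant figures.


t = sqrt(2*2.2680/9.81) = 0.679989 s
v_y = 9.81 * 0.679989 = 6.67069 m/s
angle = atan(6.67069 / 2.1750) = 71.94 deg


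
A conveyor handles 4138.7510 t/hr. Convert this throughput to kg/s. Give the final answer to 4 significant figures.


m_dot = 4138.7510 * 1000 / 3600
m_dot = 1150 kg/s


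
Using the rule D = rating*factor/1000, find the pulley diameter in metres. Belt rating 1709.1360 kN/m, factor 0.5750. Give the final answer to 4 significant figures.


D = 1709.1360 * 0.5750 / 1000
D = 0.9828 m


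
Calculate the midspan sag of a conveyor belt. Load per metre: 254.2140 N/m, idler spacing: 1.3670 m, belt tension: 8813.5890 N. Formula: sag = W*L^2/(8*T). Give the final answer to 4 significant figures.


sag = 254.2140 * 1.3670^2 / (8 * 8813.5890)
sag = 0.006737 m


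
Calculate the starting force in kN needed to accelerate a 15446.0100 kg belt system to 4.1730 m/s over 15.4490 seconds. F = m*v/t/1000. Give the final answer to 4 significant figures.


F = 15446.0100 * 4.1730 / 15.4490 / 1000
F = 4.172 kN


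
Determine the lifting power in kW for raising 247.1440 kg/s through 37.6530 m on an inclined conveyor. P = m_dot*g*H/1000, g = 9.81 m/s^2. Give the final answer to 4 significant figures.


P = 247.1440 * 9.81 * 37.6530 / 1000
P = 91.29 kW


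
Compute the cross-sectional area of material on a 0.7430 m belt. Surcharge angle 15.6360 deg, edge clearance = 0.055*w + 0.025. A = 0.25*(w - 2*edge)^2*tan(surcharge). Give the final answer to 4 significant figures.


edge = 0.055*0.7430 + 0.025 = 0.065865 m
ew = 0.7430 - 2*0.065865 = 0.61127 m
A = 0.25 * 0.61127^2 * tan(15.6360 deg)
A = 0.02614 m^2


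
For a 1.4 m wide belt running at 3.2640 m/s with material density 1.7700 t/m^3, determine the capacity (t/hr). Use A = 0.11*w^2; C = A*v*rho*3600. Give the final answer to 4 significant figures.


A = 0.11 * 1.4^2 = 0.2156 m^2
C = 0.2156 * 3.2640 * 1.7700 * 3600
C = 4484 t/hr


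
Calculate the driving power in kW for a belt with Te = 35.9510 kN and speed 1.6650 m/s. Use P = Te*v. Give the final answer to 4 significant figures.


P = Te * v = 35.9510 * 1.6650
P = 59.86 kW


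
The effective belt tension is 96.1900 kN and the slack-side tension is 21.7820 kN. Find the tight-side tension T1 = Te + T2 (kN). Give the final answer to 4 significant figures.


T1 = Te + T2 = 96.1900 + 21.7820
T1 = 118.0 kN


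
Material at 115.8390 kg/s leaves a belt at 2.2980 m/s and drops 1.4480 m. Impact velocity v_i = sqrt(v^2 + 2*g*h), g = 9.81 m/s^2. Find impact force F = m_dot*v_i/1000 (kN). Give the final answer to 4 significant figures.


v_i = sqrt(2.2980^2 + 2*9.81*1.4480) = 5.80436 m/s
F = 115.8390 * 5.80436 / 1000
F = 0.6724 kN


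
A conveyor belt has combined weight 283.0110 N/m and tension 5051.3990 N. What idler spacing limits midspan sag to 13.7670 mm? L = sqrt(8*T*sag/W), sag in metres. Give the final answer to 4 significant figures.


sag = 13.7670/1000 = 0.013767 m
L = sqrt(8 * 5051.3990 * 0.013767 / 283.0110)
L = 1.402 m


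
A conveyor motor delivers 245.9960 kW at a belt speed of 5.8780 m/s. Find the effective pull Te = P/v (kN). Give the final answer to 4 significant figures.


Te = P / v = 245.9960 / 5.8780
Te = 41.85 kN


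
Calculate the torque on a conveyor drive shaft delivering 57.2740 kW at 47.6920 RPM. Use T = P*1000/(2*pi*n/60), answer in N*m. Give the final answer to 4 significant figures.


omega = 2*pi*47.6920/60 = 4.99429 rad/s
T = 57.2740*1000 / 4.99429
T = 11470 N*m


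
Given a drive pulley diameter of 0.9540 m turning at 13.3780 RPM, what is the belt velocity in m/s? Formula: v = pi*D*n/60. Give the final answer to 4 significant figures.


v = pi * 0.9540 * 13.3780 / 60
v = 0.6682 m/s


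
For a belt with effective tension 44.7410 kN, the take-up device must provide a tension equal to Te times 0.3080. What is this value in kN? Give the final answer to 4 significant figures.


T_tu = 44.7410 * 0.3080
T_tu = 13.78 kN


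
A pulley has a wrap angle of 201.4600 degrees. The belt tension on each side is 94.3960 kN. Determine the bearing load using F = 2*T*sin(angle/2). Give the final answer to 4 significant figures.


F = 2 * 94.3960 * sin(201.4600/2 deg)
F = 185.5 kN


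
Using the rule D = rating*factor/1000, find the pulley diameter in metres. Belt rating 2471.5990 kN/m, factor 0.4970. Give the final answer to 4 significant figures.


D = 2471.5990 * 0.4970 / 1000
D = 1.228 m


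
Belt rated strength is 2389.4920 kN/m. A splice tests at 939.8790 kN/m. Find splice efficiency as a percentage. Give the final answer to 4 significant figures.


Eff = 939.8790 / 2389.4920 * 100
Eff = 39.33 %


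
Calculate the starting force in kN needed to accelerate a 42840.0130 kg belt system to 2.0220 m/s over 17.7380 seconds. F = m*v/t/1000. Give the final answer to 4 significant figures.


F = 42840.0130 * 2.0220 / 17.7380 / 1000
F = 4.883 kN


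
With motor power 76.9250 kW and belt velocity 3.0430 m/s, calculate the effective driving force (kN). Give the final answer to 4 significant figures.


Te = P / v = 76.9250 / 3.0430
Te = 25.28 kN


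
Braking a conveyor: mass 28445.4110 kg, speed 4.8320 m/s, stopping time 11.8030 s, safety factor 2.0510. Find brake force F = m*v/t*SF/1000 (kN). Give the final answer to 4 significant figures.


F = 28445.4110 * 4.8320 / 11.8030 * 2.0510 / 1000
F = 23.88 kN


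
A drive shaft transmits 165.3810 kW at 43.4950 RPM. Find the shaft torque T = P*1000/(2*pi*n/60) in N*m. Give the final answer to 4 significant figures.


omega = 2*pi*43.4950/60 = 4.55479 rad/s
T = 165.3810*1000 / 4.55479
T = 36310 N*m


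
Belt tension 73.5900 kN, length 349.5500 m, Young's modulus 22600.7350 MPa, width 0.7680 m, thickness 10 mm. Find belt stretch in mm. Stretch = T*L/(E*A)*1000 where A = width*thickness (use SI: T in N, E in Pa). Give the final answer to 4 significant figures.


A = 0.7680 * 0.01 = 0.00768 m^2
Stretch = 73.5900*1000 * 349.5500 / (22600.7350e6 * 0.00768) * 1000
Stretch = 148.2 mm


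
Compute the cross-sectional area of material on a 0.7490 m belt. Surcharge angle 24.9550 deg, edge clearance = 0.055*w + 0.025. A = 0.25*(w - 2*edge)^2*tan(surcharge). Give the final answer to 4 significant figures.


edge = 0.055*0.7490 + 0.025 = 0.066195 m
ew = 0.7490 - 2*0.066195 = 0.61661 m
A = 0.25 * 0.61661^2 * tan(24.9550 deg)
A = 0.04423 m^2


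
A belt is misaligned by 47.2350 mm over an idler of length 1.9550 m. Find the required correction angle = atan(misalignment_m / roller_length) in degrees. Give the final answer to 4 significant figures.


misalign_m = 47.2350 / 1000 = 0.047235 m
angle = atan(0.047235 / 1.9550)
angle = 1.384 deg


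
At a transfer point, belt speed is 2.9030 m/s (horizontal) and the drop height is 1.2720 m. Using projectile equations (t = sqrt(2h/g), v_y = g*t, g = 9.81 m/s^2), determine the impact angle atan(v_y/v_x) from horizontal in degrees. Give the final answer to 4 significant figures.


t = sqrt(2*1.2720/9.81) = 0.509242 s
v_y = 9.81 * 0.509242 = 4.99566 m/s
angle = atan(4.99566 / 2.9030) = 59.84 deg


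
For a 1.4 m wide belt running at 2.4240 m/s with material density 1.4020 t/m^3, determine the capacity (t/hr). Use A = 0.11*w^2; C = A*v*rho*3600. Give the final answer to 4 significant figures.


A = 0.11 * 1.4^2 = 0.2156 m^2
C = 0.2156 * 2.4240 * 1.4020 * 3600
C = 2638 t/hr


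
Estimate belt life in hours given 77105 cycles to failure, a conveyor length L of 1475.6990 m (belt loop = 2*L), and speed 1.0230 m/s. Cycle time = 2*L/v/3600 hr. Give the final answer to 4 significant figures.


cycle_time = 2 * 1475.6990 / 1.0230 / 3600 = 0.801401 hr
life = 77105 * 0.801401 = 61790 hours


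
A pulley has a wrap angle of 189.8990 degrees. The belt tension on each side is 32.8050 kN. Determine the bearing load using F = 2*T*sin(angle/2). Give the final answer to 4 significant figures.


F = 2 * 32.8050 * sin(189.8990/2 deg)
F = 65.37 kN


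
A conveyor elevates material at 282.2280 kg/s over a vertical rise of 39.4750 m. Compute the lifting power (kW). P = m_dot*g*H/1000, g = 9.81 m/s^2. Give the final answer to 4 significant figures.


P = 282.2280 * 9.81 * 39.4750 / 1000
P = 109.3 kW


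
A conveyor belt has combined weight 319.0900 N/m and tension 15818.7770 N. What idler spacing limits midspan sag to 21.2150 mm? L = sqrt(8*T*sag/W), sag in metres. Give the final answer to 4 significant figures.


sag = 21.2150/1000 = 0.021215 m
L = sqrt(8 * 15818.7770 * 0.021215 / 319.0900)
L = 2.901 m


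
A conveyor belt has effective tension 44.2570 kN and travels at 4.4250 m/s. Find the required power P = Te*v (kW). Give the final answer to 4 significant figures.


P = Te * v = 44.2570 * 4.4250
P = 195.8 kW


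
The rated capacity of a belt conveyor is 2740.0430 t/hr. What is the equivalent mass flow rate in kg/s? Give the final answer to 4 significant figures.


m_dot = 2740.0430 * 1000 / 3600
m_dot = 761.1 kg/s


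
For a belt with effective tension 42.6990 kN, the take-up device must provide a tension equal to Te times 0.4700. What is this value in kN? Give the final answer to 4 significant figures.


T_tu = 42.6990 * 0.4700
T_tu = 20.07 kN


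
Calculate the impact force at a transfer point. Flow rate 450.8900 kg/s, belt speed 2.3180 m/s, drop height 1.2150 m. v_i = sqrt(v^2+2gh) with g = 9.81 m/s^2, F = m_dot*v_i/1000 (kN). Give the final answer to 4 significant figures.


v_i = sqrt(2.3180^2 + 2*9.81*1.2150) = 5.40476 m/s
F = 450.8900 * 5.40476 / 1000
F = 2.437 kN


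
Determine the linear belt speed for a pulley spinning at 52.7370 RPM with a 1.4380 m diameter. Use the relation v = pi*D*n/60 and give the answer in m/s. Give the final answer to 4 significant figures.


v = pi * 1.4380 * 52.7370 / 60
v = 3.971 m/s


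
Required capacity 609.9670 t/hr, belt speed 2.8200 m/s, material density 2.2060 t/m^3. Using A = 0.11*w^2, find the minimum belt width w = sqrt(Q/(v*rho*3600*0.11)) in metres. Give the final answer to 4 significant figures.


A_req = 609.9670 / (2.8200 * 2.2060 * 3600) = 0.0272364 m^2
w = sqrt(0.0272364 / 0.11)
w = 0.4976 m


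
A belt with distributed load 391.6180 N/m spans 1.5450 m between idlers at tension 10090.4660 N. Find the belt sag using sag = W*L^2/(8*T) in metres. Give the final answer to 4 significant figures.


sag = 391.6180 * 1.5450^2 / (8 * 10090.4660)
sag = 0.01158 m


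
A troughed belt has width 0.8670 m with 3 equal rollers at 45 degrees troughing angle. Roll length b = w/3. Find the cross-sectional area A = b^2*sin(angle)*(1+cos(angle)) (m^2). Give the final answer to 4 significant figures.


b = 0.8670/3 = 0.289 m
A = 0.289^2 * sin(45 deg) * (1 + cos(45 deg))
A = 0.1008 m^2


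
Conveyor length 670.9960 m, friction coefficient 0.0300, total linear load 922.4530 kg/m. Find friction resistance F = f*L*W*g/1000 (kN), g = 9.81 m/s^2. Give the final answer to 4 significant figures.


F = 0.0300 * 670.9960 * 922.4530 * 9.81 / 1000
F = 182.2 kN


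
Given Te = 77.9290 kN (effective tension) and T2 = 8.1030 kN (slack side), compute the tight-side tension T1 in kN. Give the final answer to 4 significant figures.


T1 = Te + T2 = 77.9290 + 8.1030
T1 = 86.03 kN


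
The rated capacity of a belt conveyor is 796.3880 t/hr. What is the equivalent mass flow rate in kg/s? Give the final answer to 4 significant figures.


m_dot = 796.3880 * 1000 / 3600
m_dot = 221.2 kg/s


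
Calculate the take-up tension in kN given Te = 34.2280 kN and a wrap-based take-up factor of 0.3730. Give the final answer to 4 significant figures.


T_tu = 34.2280 * 0.3730
T_tu = 12.77 kN


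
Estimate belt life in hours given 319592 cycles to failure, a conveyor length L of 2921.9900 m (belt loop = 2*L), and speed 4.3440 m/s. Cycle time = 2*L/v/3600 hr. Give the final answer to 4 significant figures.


cycle_time = 2 * 2921.9900 / 4.3440 / 3600 = 0.373694 hr
life = 319592 * 0.373694 = 119400 hours


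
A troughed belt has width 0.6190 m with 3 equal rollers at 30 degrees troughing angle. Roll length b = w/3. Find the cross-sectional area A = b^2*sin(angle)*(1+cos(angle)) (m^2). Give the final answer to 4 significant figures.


b = 0.6190/3 = 0.206333 m
A = 0.206333^2 * sin(30 deg) * (1 + cos(30 deg))
A = 0.03972 m^2


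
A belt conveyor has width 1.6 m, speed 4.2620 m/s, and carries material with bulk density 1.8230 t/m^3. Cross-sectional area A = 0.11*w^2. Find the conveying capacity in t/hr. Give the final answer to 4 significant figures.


A = 0.11 * 1.6^2 = 0.2816 m^2
C = 0.2816 * 4.2620 * 1.8230 * 3600
C = 7877 t/hr


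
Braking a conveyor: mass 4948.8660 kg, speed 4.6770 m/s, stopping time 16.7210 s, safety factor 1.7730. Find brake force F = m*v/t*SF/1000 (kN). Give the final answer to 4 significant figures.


F = 4948.8660 * 4.6770 / 16.7210 * 1.7730 / 1000
F = 2.454 kN


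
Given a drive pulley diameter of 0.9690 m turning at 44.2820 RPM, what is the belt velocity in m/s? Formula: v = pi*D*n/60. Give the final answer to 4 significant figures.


v = pi * 0.9690 * 44.2820 / 60
v = 2.247 m/s


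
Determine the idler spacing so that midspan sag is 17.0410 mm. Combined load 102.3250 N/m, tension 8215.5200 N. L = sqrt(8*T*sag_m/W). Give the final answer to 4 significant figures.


sag = 17.0410/1000 = 0.017041 m
L = sqrt(8 * 8215.5200 * 0.017041 / 102.3250)
L = 3.308 m


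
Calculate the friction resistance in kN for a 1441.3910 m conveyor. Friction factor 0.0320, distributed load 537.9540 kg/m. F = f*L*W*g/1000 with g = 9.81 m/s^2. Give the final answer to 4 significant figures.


F = 0.0320 * 1441.3910 * 537.9540 * 9.81 / 1000
F = 243.4 kN


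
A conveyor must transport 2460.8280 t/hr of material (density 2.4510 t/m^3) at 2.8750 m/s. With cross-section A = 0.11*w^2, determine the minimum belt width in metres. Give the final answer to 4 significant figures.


A_req = 2460.8280 / (2.8750 * 2.4510 * 3600) = 0.0970058 m^2
w = sqrt(0.0970058 / 0.11)
w = 0.9391 m


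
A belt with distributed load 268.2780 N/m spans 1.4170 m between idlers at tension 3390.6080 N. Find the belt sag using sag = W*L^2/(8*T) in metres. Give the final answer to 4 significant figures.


sag = 268.2780 * 1.4170^2 / (8 * 3390.6080)
sag = 0.01986 m


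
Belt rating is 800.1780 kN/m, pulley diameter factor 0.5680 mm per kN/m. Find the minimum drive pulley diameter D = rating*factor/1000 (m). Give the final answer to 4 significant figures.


D = 800.1780 * 0.5680 / 1000
D = 0.4545 m


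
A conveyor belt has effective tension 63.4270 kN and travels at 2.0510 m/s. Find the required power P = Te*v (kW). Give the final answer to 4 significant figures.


P = Te * v = 63.4270 * 2.0510
P = 130.1 kW


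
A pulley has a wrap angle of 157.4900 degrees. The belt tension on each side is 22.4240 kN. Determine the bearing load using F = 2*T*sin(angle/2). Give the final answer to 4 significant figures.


F = 2 * 22.4240 * sin(157.4900/2 deg)
F = 43.99 kN


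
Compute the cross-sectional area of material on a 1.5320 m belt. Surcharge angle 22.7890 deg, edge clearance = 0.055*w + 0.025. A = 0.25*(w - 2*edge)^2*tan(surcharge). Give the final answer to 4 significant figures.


edge = 0.055*1.5320 + 0.025 = 0.10926 m
ew = 1.5320 - 2*0.10926 = 1.31348 m
A = 0.25 * 1.31348^2 * tan(22.7890 deg)
A = 0.1812 m^2


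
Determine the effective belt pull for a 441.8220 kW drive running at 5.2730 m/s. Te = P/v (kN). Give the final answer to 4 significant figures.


Te = P / v = 441.8220 / 5.2730
Te = 83.79 kN


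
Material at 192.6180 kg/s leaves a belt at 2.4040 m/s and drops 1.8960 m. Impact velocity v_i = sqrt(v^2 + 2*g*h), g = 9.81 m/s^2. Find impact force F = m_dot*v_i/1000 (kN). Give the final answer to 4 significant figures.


v_i = sqrt(2.4040^2 + 2*9.81*1.8960) = 6.55582 m/s
F = 192.6180 * 6.55582 / 1000
F = 1.263 kN


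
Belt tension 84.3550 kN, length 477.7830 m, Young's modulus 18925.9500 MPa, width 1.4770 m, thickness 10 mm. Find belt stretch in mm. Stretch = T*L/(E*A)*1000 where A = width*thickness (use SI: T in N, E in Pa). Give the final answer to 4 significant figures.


A = 1.4770 * 0.01 = 0.01477 m^2
Stretch = 84.3550*1000 * 477.7830 / (18925.9500e6 * 0.01477) * 1000
Stretch = 144.2 mm


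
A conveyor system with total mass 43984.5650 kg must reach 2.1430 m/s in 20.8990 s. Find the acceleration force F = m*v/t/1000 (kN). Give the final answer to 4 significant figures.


F = 43984.5650 * 2.1430 / 20.8990 / 1000
F = 4.510 kN


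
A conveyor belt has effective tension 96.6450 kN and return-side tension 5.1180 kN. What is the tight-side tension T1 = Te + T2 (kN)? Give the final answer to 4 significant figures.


T1 = Te + T2 = 96.6450 + 5.1180
T1 = 101.8 kN


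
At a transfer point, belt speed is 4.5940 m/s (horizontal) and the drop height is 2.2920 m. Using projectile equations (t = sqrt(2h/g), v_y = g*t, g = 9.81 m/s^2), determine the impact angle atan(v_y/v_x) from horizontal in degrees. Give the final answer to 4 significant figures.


t = sqrt(2*2.2920/9.81) = 0.683578 s
v_y = 9.81 * 0.683578 = 6.7059 m/s
angle = atan(6.7059 / 4.5940) = 55.59 deg


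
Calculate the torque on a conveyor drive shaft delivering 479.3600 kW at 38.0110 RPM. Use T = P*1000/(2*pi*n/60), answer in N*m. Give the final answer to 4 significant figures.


omega = 2*pi*38.0110/60 = 3.9805 rad/s
T = 479.3600*1000 / 3.9805
T = 120400 N*m


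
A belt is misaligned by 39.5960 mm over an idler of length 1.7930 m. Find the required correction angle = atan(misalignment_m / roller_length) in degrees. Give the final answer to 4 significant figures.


misalign_m = 39.5960 / 1000 = 0.039596 m
angle = atan(0.039596 / 1.7930)
angle = 1.265 deg


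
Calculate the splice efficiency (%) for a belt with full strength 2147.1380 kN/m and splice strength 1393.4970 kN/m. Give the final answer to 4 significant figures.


Eff = 1393.4970 / 2147.1380 * 100
Eff = 64.90 %


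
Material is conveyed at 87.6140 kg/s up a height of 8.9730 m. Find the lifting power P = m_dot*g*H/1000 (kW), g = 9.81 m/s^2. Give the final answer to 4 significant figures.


P = 87.6140 * 9.81 * 8.9730 / 1000
P = 7.712 kW


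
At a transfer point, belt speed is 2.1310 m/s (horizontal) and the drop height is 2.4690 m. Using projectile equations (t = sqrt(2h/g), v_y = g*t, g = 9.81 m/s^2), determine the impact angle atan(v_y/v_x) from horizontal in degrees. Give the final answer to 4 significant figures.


t = sqrt(2*2.4690/9.81) = 0.709481 s
v_y = 9.81 * 0.709481 = 6.96001 m/s
angle = atan(6.96001 / 2.1310) = 72.98 deg


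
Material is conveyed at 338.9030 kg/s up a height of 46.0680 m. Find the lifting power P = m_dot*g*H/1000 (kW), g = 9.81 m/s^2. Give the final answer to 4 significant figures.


P = 338.9030 * 9.81 * 46.0680 / 1000
P = 153.2 kW


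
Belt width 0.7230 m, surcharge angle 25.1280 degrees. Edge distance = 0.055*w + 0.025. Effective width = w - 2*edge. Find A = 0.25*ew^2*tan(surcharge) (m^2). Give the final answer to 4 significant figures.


edge = 0.055*0.7230 + 0.025 = 0.064765 m
ew = 0.7230 - 2*0.064765 = 0.59347 m
A = 0.25 * 0.59347^2 * tan(25.1280 deg)
A = 0.04130 m^2


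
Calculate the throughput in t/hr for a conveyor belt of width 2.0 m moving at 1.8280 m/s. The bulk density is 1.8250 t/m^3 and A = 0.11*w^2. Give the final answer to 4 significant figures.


A = 0.11 * 2.0^2 = 0.44 m^2
C = 0.44 * 1.8280 * 1.8250 * 3600
C = 5284 t/hr


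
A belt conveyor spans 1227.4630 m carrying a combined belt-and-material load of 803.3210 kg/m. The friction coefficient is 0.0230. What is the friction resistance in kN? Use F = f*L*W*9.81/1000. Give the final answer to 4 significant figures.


F = 0.0230 * 1227.4630 * 803.3210 * 9.81 / 1000
F = 222.5 kN


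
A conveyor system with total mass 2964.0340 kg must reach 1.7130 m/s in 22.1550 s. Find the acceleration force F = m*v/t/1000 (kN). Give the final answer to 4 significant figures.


F = 2964.0340 * 1.7130 / 22.1550 / 1000
F = 0.2292 kN


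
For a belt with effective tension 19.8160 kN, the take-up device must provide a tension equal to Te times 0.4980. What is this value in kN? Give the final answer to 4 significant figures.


T_tu = 19.8160 * 0.4980
T_tu = 9.868 kN


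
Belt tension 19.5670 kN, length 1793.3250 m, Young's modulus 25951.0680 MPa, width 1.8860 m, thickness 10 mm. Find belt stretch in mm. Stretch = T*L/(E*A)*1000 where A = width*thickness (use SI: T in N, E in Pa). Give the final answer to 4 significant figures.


A = 1.8860 * 0.01 = 0.01886 m^2
Stretch = 19.5670*1000 * 1793.3250 / (25951.0680e6 * 0.01886) * 1000
Stretch = 71.69 mm


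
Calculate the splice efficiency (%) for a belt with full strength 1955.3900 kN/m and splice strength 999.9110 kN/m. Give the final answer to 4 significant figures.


Eff = 999.9110 / 1955.3900 * 100
Eff = 51.14 %


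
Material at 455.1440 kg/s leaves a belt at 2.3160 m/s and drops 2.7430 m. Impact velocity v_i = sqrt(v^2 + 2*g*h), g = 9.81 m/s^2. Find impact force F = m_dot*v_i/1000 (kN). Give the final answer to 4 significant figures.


v_i = sqrt(2.3160^2 + 2*9.81*2.7430) = 7.69295 m/s
F = 455.1440 * 7.69295 / 1000
F = 3.501 kN


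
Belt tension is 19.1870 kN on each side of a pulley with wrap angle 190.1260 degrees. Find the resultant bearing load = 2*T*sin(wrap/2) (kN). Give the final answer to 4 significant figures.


F = 2 * 19.1870 * sin(190.1260/2 deg)
F = 38.22 kN


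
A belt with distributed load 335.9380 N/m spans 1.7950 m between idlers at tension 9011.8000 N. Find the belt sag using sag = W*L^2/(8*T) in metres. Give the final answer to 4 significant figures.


sag = 335.9380 * 1.7950^2 / (8 * 9011.8000)
sag = 0.01501 m


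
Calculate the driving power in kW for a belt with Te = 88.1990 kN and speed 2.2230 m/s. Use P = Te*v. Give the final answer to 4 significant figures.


P = Te * v = 88.1990 * 2.2230
P = 196.1 kW


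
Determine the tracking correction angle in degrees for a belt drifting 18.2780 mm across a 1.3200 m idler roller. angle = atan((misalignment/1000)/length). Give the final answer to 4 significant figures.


misalign_m = 18.2780 / 1000 = 0.018278 m
angle = atan(0.018278 / 1.3200)
angle = 0.7933 deg


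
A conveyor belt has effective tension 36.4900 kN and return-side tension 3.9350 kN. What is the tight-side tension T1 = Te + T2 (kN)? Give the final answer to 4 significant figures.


T1 = Te + T2 = 36.4900 + 3.9350
T1 = 40.43 kN


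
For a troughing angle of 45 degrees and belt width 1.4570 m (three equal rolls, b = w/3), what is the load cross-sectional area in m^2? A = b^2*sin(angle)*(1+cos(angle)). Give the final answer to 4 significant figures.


b = 1.4570/3 = 0.485667 m
A = 0.485667^2 * sin(45 deg) * (1 + cos(45 deg))
A = 0.2847 m^2


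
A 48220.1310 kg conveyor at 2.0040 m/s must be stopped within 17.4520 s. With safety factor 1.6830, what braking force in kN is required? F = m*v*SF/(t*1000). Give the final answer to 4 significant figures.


F = 48220.1310 * 2.0040 / 17.4520 * 1.6830 / 1000
F = 9.319 kN


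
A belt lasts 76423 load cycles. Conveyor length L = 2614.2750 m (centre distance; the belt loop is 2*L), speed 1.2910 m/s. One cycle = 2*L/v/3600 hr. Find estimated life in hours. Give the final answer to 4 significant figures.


cycle_time = 2 * 2614.2750 / 1.2910 / 3600 = 1.125 hr
life = 76423 * 1.125 = 85980 hours


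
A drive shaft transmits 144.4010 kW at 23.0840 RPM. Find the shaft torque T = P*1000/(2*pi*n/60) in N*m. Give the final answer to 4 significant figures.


omega = 2*pi*23.0840/60 = 2.41735 rad/s
T = 144.4010*1000 / 2.41735
T = 59740 N*m


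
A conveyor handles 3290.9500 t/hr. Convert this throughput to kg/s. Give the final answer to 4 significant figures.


m_dot = 3290.9500 * 1000 / 3600
m_dot = 914.2 kg/s


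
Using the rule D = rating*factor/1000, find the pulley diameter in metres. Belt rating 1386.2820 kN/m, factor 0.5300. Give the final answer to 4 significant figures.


D = 1386.2820 * 0.5300 / 1000
D = 0.7347 m


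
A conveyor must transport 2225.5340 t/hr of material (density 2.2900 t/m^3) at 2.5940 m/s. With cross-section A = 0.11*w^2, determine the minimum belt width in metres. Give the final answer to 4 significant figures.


A_req = 2225.5340 / (2.5940 * 2.2900 * 3600) = 0.10407 m^2
w = sqrt(0.10407 / 0.11)
w = 0.9727 m


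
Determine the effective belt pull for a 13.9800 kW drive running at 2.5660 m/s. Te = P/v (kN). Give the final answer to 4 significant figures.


Te = P / v = 13.9800 / 2.5660
Te = 5.448 kN


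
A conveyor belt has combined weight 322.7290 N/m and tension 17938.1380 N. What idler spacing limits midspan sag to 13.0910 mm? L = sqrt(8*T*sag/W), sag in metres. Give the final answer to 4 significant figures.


sag = 13.0910/1000 = 0.013091 m
L = sqrt(8 * 17938.1380 * 0.013091 / 322.7290)
L = 2.413 m


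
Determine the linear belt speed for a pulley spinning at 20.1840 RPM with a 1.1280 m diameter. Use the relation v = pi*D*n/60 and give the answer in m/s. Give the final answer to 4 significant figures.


v = pi * 1.1280 * 20.1840 / 60
v = 1.192 m/s


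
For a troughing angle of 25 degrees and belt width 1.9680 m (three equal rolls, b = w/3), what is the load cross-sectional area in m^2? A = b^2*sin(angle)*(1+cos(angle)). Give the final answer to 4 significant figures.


b = 1.9680/3 = 0.656 m
A = 0.656^2 * sin(25 deg) * (1 + cos(25 deg))
A = 0.3467 m^2


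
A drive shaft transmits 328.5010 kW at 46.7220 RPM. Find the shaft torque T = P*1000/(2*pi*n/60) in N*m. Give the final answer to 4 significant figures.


omega = 2*pi*46.7220/60 = 4.89272 rad/s
T = 328.5010*1000 / 4.89272
T = 67140 N*m


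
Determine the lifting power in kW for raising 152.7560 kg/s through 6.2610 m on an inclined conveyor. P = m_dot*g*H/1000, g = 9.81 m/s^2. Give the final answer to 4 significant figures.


P = 152.7560 * 9.81 * 6.2610 / 1000
P = 9.382 kW


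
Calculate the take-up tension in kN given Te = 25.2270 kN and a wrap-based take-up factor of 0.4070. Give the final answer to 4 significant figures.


T_tu = 25.2270 * 0.4070
T_tu = 10.27 kN


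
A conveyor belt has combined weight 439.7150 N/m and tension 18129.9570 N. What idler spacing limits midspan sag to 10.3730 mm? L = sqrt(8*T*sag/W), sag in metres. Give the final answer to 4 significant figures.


sag = 10.3730/1000 = 0.010373 m
L = sqrt(8 * 18129.9570 * 0.010373 / 439.7150)
L = 1.850 m


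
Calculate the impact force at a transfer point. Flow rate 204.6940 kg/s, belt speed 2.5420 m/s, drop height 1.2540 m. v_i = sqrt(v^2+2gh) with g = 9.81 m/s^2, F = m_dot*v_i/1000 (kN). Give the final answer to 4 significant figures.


v_i = sqrt(2.5420^2 + 2*9.81*1.2540) = 5.57362 m/s
F = 204.6940 * 5.57362 / 1000
F = 1.141 kN


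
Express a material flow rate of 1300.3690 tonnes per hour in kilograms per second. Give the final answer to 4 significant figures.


m_dot = 1300.3690 * 1000 / 3600
m_dot = 361.2 kg/s


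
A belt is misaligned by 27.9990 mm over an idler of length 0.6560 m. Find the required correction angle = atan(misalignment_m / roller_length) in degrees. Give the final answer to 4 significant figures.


misalign_m = 27.9990 / 1000 = 0.027999 m
angle = atan(0.027999 / 0.6560)
angle = 2.444 deg


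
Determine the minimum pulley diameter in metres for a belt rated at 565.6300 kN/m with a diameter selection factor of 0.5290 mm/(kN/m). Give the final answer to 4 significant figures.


D = 565.6300 * 0.5290 / 1000
D = 0.2992 m


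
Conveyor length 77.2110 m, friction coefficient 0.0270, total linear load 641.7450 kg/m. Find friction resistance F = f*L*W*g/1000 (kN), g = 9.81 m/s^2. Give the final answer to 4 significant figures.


F = 0.0270 * 77.2110 * 641.7450 * 9.81 / 1000
F = 13.12 kN


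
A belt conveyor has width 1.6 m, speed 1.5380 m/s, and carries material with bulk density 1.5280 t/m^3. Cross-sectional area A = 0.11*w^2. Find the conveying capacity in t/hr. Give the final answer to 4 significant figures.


A = 0.11 * 1.6^2 = 0.2816 m^2
C = 0.2816 * 1.5380 * 1.5280 * 3600
C = 2382 t/hr


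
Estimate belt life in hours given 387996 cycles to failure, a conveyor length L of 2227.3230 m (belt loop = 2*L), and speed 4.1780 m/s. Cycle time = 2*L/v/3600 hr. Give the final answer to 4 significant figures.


cycle_time = 2 * 2227.3230 / 4.1780 / 3600 = 0.296171 hr
life = 387996 * 0.296171 = 114900 hours


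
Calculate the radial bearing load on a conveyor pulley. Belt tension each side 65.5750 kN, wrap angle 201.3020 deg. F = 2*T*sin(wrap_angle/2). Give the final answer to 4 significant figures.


F = 2 * 65.5750 * sin(201.3020/2 deg)
F = 128.9 kN


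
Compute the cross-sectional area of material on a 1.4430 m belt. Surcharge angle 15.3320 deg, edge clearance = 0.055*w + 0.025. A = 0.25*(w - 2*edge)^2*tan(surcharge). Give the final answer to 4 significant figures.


edge = 0.055*1.4430 + 0.025 = 0.104365 m
ew = 1.4430 - 2*0.104365 = 1.23427 m
A = 0.25 * 1.23427^2 * tan(15.3320 deg)
A = 0.1044 m^2


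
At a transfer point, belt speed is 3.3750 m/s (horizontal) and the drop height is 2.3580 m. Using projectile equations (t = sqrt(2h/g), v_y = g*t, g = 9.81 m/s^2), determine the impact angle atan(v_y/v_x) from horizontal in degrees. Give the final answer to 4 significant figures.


t = sqrt(2*2.3580/9.81) = 0.69335 s
v_y = 9.81 * 0.69335 = 6.80176 m/s
angle = atan(6.80176 / 3.3750) = 63.61 deg


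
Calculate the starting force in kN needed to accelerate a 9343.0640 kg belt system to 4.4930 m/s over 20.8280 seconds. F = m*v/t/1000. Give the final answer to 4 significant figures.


F = 9343.0640 * 4.4930 / 20.8280 / 1000
F = 2.015 kN


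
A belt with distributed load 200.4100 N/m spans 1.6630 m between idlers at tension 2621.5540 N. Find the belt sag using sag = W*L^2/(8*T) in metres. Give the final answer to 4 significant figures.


sag = 200.4100 * 1.6630^2 / (8 * 2621.5540)
sag = 0.02643 m


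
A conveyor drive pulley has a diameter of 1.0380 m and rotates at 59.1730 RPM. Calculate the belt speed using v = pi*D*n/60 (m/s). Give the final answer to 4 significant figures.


v = pi * 1.0380 * 59.1730 / 60
v = 3.216 m/s


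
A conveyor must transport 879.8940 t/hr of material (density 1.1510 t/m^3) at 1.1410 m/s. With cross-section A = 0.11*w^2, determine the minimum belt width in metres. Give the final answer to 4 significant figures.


A_req = 879.8940 / (1.1410 * 1.1510 * 3600) = 0.186109 m^2
w = sqrt(0.186109 / 0.11)
w = 1.301 m


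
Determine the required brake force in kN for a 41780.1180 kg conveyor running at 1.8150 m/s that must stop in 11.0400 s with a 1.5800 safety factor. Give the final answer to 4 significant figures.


F = 41780.1180 * 1.8150 / 11.0400 * 1.5800 / 1000
F = 10.85 kN


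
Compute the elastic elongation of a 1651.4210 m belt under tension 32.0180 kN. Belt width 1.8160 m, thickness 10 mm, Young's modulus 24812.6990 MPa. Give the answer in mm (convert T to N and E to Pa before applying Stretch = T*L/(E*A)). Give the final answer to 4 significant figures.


A = 1.8160 * 0.01 = 0.01816 m^2
Stretch = 32.0180*1000 * 1651.4210 / (24812.6990e6 * 0.01816) * 1000
Stretch = 117.3 mm


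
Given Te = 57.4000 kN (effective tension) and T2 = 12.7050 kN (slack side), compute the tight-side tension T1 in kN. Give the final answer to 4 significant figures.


T1 = Te + T2 = 57.4000 + 12.7050
T1 = 70.11 kN


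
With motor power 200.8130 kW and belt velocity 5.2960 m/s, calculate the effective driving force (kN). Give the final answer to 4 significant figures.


Te = P / v = 200.8130 / 5.2960
Te = 37.92 kN


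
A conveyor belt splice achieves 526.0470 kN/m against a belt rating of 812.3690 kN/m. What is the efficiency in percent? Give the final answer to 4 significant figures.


Eff = 526.0470 / 812.3690 * 100
Eff = 64.75 %


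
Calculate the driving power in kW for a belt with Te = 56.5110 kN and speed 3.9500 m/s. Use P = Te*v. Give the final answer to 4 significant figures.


P = Te * v = 56.5110 * 3.9500
P = 223.2 kW


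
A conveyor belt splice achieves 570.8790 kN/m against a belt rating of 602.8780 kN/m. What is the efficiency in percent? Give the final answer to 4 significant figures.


Eff = 570.8790 / 602.8780 * 100
Eff = 94.69 %


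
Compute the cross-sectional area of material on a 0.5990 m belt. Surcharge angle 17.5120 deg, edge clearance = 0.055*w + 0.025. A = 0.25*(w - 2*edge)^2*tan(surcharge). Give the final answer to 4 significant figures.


edge = 0.055*0.5990 + 0.025 = 0.057945 m
ew = 0.5990 - 2*0.057945 = 0.48311 m
A = 0.25 * 0.48311^2 * tan(17.5120 deg)
A = 0.01841 m^2


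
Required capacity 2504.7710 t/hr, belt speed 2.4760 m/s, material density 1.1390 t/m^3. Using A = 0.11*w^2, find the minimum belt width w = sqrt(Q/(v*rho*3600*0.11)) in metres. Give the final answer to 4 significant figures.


A_req = 2504.7710 / (2.4760 * 1.1390 * 3600) = 0.246713 m^2
w = sqrt(0.246713 / 0.11)
w = 1.498 m


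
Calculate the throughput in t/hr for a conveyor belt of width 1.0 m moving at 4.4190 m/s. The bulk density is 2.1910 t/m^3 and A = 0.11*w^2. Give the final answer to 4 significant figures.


A = 0.11 * 1.0^2 = 0.11 m^2
C = 0.11 * 4.4190 * 2.1910 * 3600
C = 3834 t/hr


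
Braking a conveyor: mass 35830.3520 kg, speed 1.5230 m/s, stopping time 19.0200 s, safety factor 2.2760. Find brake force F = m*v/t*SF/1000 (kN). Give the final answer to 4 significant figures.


F = 35830.3520 * 1.5230 / 19.0200 * 2.2760 / 1000
F = 6.530 kN


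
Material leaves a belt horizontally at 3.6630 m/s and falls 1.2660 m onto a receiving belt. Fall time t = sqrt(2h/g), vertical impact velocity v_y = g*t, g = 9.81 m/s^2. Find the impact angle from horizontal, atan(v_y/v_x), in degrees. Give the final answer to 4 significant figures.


t = sqrt(2*1.2660/9.81) = 0.508039 s
v_y = 9.81 * 0.508039 = 4.98386 m/s
angle = atan(4.98386 / 3.6630) = 53.69 deg


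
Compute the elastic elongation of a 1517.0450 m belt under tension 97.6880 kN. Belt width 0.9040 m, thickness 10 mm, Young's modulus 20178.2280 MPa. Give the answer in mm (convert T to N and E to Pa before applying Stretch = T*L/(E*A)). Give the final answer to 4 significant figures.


A = 0.9040 * 0.01 = 0.00904 m^2
Stretch = 97.6880*1000 * 1517.0450 / (20178.2280e6 * 0.00904) * 1000
Stretch = 812.4 mm


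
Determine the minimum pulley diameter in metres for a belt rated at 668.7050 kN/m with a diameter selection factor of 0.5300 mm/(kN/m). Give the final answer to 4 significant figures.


D = 668.7050 * 0.5300 / 1000
D = 0.3544 m


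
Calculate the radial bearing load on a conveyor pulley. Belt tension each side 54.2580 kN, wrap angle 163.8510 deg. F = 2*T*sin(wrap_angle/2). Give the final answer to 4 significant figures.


F = 2 * 54.2580 * sin(163.8510/2 deg)
F = 107.4 kN


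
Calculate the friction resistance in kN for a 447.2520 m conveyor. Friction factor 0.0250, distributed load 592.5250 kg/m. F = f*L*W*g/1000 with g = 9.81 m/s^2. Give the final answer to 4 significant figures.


F = 0.0250 * 447.2520 * 592.5250 * 9.81 / 1000
F = 64.99 kN


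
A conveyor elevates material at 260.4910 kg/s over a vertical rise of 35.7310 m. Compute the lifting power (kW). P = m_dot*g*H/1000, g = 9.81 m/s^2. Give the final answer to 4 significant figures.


P = 260.4910 * 9.81 * 35.7310 / 1000
P = 91.31 kW


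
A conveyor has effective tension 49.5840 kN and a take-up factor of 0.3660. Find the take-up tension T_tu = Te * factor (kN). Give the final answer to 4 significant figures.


T_tu = 49.5840 * 0.3660
T_tu = 18.15 kN


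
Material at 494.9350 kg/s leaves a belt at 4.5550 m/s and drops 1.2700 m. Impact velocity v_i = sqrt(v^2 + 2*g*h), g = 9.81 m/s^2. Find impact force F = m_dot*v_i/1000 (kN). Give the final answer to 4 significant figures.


v_i = sqrt(4.5550^2 + 2*9.81*1.2700) = 6.75762 m/s
F = 494.9350 * 6.75762 / 1000
F = 3.345 kN


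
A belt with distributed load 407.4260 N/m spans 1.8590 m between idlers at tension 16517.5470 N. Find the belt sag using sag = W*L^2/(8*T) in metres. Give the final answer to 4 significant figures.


sag = 407.4260 * 1.8590^2 / (8 * 16517.5470)
sag = 0.01066 m


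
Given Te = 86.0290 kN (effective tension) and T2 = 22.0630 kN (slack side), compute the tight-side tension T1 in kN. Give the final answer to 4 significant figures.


T1 = Te + T2 = 86.0290 + 22.0630
T1 = 108.1 kN


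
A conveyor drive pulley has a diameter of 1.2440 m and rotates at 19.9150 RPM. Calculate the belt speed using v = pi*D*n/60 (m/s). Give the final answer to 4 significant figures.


v = pi * 1.2440 * 19.9150 / 60
v = 1.297 m/s


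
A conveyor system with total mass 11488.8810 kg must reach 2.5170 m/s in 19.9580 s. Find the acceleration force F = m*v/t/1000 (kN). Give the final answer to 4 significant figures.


F = 11488.8810 * 2.5170 / 19.9580 / 1000
F = 1.449 kN


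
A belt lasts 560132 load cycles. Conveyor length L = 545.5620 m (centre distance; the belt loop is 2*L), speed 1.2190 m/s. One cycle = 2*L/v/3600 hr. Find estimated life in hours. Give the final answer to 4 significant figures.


cycle_time = 2 * 545.5620 / 1.2190 / 3600 = 0.248638 hr
life = 560132 * 0.248638 = 139300 hours


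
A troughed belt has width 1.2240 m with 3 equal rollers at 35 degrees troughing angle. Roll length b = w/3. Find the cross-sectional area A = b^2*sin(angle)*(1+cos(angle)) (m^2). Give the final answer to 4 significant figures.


b = 1.2240/3 = 0.408 m
A = 0.408^2 * sin(35 deg) * (1 + cos(35 deg))
A = 0.1737 m^2


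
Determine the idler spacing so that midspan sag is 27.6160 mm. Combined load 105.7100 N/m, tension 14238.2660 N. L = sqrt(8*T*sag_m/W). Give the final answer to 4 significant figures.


sag = 27.6160/1000 = 0.027616 m
L = sqrt(8 * 14238.2660 * 0.027616 / 105.7100)
L = 5.455 m


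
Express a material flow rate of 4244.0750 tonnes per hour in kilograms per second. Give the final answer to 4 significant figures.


m_dot = 4244.0750 * 1000 / 3600
m_dot = 1179 kg/s


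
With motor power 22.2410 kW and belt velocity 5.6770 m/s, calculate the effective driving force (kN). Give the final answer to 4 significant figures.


Te = P / v = 22.2410 / 5.6770
Te = 3.918 kN


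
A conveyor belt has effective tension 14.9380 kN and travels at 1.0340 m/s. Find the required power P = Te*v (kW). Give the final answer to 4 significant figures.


P = Te * v = 14.9380 * 1.0340
P = 15.45 kW


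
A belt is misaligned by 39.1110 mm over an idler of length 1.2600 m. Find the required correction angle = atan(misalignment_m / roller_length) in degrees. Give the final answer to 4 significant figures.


misalign_m = 39.1110 / 1000 = 0.039111 m
angle = atan(0.039111 / 1.2600)
angle = 1.778 deg


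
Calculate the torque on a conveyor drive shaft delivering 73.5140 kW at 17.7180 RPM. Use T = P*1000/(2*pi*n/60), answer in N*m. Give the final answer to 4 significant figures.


omega = 2*pi*17.7180/60 = 1.85542 rad/s
T = 73.5140*1000 / 1.85542
T = 39620 N*m


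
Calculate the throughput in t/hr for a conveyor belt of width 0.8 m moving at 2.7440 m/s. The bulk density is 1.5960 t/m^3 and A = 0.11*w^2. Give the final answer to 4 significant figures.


A = 0.11 * 0.8^2 = 0.0704 m^2
C = 0.0704 * 2.7440 * 1.5960 * 3600
C = 1110 t/hr


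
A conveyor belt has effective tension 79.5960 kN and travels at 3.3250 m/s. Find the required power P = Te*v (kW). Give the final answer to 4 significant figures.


P = Te * v = 79.5960 * 3.3250
P = 264.7 kW
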